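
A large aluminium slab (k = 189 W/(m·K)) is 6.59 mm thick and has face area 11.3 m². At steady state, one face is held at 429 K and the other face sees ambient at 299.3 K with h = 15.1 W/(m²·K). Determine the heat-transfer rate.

Series thermal resistances, inner to outer:
  R_aluminium = L/(kA) = 0.00659/(189·11.3) = 3.086×10^-6 K/W
  R_conv,out = 1/(hA) = 1/(15.1·11.3) = 0.005861 K/W
ΣR = 3.086×10^-6 + 0.005861 = 0.005864 K/W
Q = ΔT/ΣR = (429 K − 299.3 K)/0.005864 = 22100 W

Q = 22.1 kW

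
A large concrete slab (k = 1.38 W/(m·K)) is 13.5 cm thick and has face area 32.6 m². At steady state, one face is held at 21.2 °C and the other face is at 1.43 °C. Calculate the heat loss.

Q = kA·ΔT/L = 1.38 × 32.6 × |21.2 °C − 1.43 °C| / 0.135 = 6590 W

Q = 6.59 kW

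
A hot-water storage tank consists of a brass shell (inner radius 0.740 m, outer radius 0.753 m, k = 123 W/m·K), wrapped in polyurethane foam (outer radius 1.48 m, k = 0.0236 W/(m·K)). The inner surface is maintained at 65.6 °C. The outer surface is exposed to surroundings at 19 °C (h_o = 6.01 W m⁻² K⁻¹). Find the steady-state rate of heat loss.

Q = 21.1 W

Resistance network (inner→outer):
  R_brass = (1/0.740 − 1/0.753)/(4πk) = 0.02333/(4π·123) = 1.509×10^-5 K/W
  R_polyurethane foam = (1/0.753 − 1/1.48)/(4πk) = 0.6523/(4π·0.0236) = 2.200 K/W
  R_conv,out = 1/(4πr²h) = 1/(4π·1.48²·6.01) = 0.006045 K/W
ΣR = 1.509×10^-5 + 2.200 + 0.006045 = 2.206 K/W
Q = ΔT/ΣR = (65.6 °C − 19 °C)/2.206 = 21.1 W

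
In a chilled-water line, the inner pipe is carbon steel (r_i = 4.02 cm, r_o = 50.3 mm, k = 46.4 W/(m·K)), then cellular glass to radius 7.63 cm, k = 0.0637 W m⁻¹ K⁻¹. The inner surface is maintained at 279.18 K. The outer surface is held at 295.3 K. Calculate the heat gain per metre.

Series thermal resistances, inner to outer:
  R'_carbon steel = ln(0.0503/0.0402)/(2πk) = 0.2241/(2π·46.4) = 7.688×10^-4 m·K/W
  R'_cellular glass = ln(0.0763/0.0503)/(2πk) = 0.4167/(2π·0.0637) = 1.041 m·K/W
ΣR = 7.688×10^-4 + 1.041 = 1.042 m·K/W
Q' = ΔT/ΣR = (279.18 K − 295.3 K)/1.042 = -15.5 W/m
(Negative Q' ⇒ heat flows inward; heat gain = 15.5 W/m.)

Q' = 15.5 W/m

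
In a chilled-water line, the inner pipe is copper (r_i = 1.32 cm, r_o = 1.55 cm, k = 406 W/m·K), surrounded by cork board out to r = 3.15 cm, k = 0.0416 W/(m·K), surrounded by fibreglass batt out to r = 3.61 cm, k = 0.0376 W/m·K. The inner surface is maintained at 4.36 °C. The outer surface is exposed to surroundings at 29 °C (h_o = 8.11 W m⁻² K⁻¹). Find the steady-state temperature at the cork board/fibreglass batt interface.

T = 21.8 °C

Treat each layer as a resistance in series:
  R'_copper = ln(0.0155/0.0132)/(2πk) = 0.1606/(2π·406) = 6.297×10^-5 m·K/W
  R'_cork board = ln(0.0315/0.0155)/(2πk) = 0.7091/(2π·0.0416) = 2.713 m·K/W
  R'_fibreglass batt = ln(0.0361/0.0315)/(2πk) = 0.1363/(2π·0.0376) = 0.5770 m·K/W
  R'_conv,out = 1/(2πr h) = 1/(2π·0.0361·8.11) = 0.5436 m·K/W
ΣR = 6.297×10^-5 + 2.713 + 0.5770 + 0.5436 = 3.834 m·K/W
Q' = ΔT/ΣR = (4.36 °C − 29 °C)/3.834 = -6.427 W/m
From the inner boundary to the cork board/fibreglass batt interface, ΣR_partial = 2.713 m·K/W.
T_interface = T_in − Q'·ΣR_partial = 4.36 °C − (-6.427)(2.713) = 21.8 °C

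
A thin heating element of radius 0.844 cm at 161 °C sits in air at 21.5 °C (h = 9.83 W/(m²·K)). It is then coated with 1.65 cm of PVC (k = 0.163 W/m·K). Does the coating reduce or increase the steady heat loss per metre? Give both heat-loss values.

Critical radius for a cylinder: r_cr = k/h = 0.0166 m = 1.66 cm.
Outer radius after coating: r₂ = 0.00844 + 0.0165 = 0.02494 m.
r₁ < r_cr < r₂: heat loss rises to a maximum at r_cr then falls. Whether the coating helps depends on whether Q(r₂) has dropped back below Q(r₁).
Bare: R = 1/(2πr₁h) = 1.918 m·K/W; Q = 139.5/1.918 = 72.7 W/m.
Coated: R = R_cond + R_conv = 1.707 m·K/W; Q = 139.5/1.707 = 81.7 W/m.

increases: 72.7 → 81.7 W/m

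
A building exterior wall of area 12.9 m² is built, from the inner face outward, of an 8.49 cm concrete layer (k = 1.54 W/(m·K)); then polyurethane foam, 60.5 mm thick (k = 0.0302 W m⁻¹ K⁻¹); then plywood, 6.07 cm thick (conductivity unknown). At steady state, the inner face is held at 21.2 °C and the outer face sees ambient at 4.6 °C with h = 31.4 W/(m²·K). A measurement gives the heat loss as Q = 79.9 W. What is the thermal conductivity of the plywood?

k = 0.103 W/m·K

ΣR = ΔT/Q = |21.2 − 4.6|/79.9 = 0.2078 K/W
Known resistances:
  R_concrete = L/(kA) = 0.0849/(1.54·12.9) = 0.004274 K/W
  R_polyurethane foam = L/(kA) = 0.0605/(0.0302·12.9) = 0.1553 K/W
  R_conv,out = 1/(hA) = 1/(31.4·12.9) = 0.002469 K/W
R_plywood = ΣR − ΣR_known = 0.2078 − 0.1620 = 0.04580 K/W
L/(kA) = 0.04580 ⇒ k = 0.0607/(0.04580·12.9) = 0.103 W/m·K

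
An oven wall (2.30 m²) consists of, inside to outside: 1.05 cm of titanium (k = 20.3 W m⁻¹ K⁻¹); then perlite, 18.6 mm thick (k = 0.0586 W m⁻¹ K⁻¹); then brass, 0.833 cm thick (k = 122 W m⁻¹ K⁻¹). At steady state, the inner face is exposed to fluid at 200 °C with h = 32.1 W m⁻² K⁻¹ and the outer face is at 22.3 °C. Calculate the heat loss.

Q = 1170 W

Series thermal resistances, inner to outer:
  R_conv,in = 1/(hA) = 1/(32.1·2.30) = 0.01354 K/W
  R_titanium = L/(kA) = 0.0105/(20.3·2.30) = 2.249×10^-4 K/W
  R_perlite = L/(kA) = 0.0186/(0.0586·2.30) = 0.1380 K/W
  R_brass = L/(kA) = 0.00833/(122·2.30) = 2.969×10^-5 K/W
ΣR = 0.01354 + 2.249×10^-4 + 0.1380 + 2.969×10^-5 = 0.1518 K/W
Q = ΔT/ΣR = (200 °C − 22.3 °C)/0.1518 = 1170 W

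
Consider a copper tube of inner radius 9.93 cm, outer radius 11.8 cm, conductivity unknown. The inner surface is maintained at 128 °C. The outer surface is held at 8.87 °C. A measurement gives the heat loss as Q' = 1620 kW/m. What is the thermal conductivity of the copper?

ΣR = ΔT/Q' = |128 − 8.87|/1.62×10^6 = 7.354×10^-5 m·K/W
ln(r₂/r₁)/(2πk) = 7.354×10^-5 ⇒ k = 0.1725/(2π·7.354×10^-5) = 373 W/m·K

k = 373 W/m·K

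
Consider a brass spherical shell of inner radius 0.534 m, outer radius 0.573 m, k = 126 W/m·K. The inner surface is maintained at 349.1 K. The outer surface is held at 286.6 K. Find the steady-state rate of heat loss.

Q = 4πk·ΔT/(1/r₁ − 1/r₂) = 4π × 126 × 62.5 / (1/0.534 − 1/0.573) = 7.76×10^5 W

Q = 7.76×10^5 W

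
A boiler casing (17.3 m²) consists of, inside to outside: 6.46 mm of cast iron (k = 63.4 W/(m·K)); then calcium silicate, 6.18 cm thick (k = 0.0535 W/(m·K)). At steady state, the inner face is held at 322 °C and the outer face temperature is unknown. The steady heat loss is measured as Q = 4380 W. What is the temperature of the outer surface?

T_out = 29.5 °C

Sum the resistances:
  R_cast iron = L/(kA) = 0.00646/(63.4·17.3) = 5.890×10^-6 K/W
  R_calcium silicate = L/(kA) = 0.0618/(0.0535·17.3) = 0.06677 K/W
ΣR = 0.06678 K/W
ΔT = Q·ΣR = 4380 × 0.06678 = 292.5 K
Heat flows outward, so T_out = T_in − ΔT = 322 − 292.5 = 29.5 °C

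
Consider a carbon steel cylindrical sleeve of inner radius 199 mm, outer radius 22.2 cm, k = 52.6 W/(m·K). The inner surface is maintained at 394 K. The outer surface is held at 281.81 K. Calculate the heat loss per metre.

Q' = 2πk·ΔT/ln(r₂/r₁) = 2π × 52.6 × 112.19 / ln(0.222/0.199) = 3.39×10^5 W/m

Q' = 339 kW/m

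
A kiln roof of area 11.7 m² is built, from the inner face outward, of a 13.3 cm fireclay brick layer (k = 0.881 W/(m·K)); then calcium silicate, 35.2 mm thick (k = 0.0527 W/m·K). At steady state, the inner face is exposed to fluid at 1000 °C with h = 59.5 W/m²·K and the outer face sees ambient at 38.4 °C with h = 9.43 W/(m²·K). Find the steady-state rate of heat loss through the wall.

Series thermal resistances, inner to outer:
  R_conv,in = 1/(hA) = 1/(59.5·11.7) = 0.001436 K/W
  R_fireclay brick = L/(kA) = 0.133/(0.881·11.7) = 0.01290 K/W
  R_calcium silicate = L/(kA) = 0.0352/(0.0527·11.7) = 0.05709 K/W
  R_conv,out = 1/(hA) = 1/(9.43·11.7) = 0.009064 K/W
ΣR = 0.001436 + 0.01290 + 0.05709 + 0.009064 = 0.08049 K/W
Q = ΔT/ΣR = (1000 °C − 38.4 °C)/0.08049 = 11900 W

Q = 11.9 kW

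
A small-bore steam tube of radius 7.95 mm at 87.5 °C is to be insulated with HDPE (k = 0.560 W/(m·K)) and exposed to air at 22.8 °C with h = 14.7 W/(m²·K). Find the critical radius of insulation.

For a cylinder, r_cr = k_ins/h = 0.560/14.7 = 0.0381 m = 3.81 cm

r_cr = 3.81 cm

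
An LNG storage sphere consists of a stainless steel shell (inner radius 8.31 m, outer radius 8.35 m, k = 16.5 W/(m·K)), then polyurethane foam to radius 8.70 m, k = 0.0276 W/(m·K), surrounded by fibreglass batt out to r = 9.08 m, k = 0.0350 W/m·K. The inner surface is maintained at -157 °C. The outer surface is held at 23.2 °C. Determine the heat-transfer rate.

Resistance network (inner→outer):
  R_stainless steel = (1/8.31 − 1/8.35)/(4πk) = 5.765×10^-4/(4π·16.5) = 2.780×10^-6 K/W
  R_polyurethane foam = (1/8.35 − 1/8.70)/(4πk) = 0.004818/(4π·0.0276) = 0.01389 K/W
  R_fibreglass batt = (1/8.70 − 1/9.08)/(4πk) = 0.004810/(4π·0.0350) = 0.01094 K/W
ΣR = 2.780×10^-6 + 0.01389 + 0.01094 = 0.02483 K/W
Q = ΔT/ΣR = (-157 °C − 23.2 °C)/0.02483 = -7260 W
(Negative Q ⇒ heat flows inward; heat gain = 7260 W.)

Q = 7.26 kW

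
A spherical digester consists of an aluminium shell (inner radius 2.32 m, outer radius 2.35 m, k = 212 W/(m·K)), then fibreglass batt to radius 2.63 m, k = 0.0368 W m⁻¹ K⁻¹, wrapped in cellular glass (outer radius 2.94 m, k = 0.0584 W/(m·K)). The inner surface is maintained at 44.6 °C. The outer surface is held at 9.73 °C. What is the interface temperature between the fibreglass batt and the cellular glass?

T = 22.2 °C

Series thermal resistances, inner to outer:
  R_aluminium = (1/2.32 − 1/2.35)/(4πk) = 0.005503/(4π·212) = 2.065×10^-6 K/W
  R_fibreglass batt = (1/2.35 − 1/2.63)/(4πk) = 0.04530/(4π·0.0368) = 0.09797 K/W
  R_cellular glass = (1/2.63 − 1/2.94)/(4πk) = 0.04009/(4π·0.0584) = 0.05463 K/W
ΣR = 2.065×10^-6 + 0.09797 + 0.05463 = 0.1526 K/W
Q = ΔT/ΣR = (44.6 °C − 9.73 °C)/0.1526 = 228.5 W
From the inner boundary to the fibreglass batt/cellular glass interface, ΣR_partial = 0.09797 K/W.
T_interface = T_in − Q·ΣR_partial = 44.6 °C − (228.5)(0.09797) = 22.2 °C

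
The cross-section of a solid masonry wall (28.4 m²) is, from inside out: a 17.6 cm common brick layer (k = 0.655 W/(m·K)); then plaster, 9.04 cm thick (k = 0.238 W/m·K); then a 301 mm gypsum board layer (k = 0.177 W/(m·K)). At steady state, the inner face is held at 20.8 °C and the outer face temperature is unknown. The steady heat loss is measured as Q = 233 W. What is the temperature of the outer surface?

T_out = 1.53 °C

Sum the resistances:
  R_common brick = L/(kA) = 0.176/(0.655·28.4) = 0.009461 K/W
  R_plaster = L/(kA) = 0.0904/(0.238·28.4) = 0.01337 K/W
  R_gypsum board = L/(kA) = 0.301/(0.177·28.4) = 0.05988 K/W
ΣR = 0.08271 K/W
ΔT = Q·ΣR = 233 × 0.08271 = 19.27 K
Heat flows outward, so T_out = T_in − ΔT = 20.8 − 19.27 = 1.53 °C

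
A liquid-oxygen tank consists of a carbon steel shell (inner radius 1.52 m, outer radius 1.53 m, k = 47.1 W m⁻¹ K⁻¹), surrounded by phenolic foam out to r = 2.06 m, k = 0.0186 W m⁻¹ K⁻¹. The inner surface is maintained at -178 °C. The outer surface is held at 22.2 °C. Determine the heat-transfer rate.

Q = 278 W

Treat each layer as a resistance in series:
  R_carbon steel = (1/1.52 − 1/1.53)/(4πk) = 0.004300/(4π·47.1) = 7.265×10^-6 K/W
  R_phenolic foam = (1/1.53 − 1/2.06)/(4πk) = 0.1682/(4π·0.0186) = 0.7194 K/W
ΣR = 7.265×10^-6 + 0.7194 = 0.7194 K/W
Q = ΔT/ΣR = (-178 °C − 22.2 °C)/0.7194 = -278 W
(Negative Q ⇒ heat flows inward; heat gain = 278 W.)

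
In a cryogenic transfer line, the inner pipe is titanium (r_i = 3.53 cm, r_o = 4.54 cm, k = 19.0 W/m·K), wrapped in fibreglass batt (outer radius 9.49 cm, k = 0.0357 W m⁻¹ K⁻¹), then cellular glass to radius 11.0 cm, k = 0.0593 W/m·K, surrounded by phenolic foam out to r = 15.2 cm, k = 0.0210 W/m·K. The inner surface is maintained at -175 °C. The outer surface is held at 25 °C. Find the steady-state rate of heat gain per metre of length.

Treat each layer as a resistance in series:
  R'_titanium = ln(0.0454/0.0353)/(2πk) = 0.2516/(2π·19.0) = 0.002108 m·K/W
  R'_fibreglass batt = ln(0.0949/0.0454)/(2πk) = 0.7373/(2π·0.0357) = 3.287 m·K/W
  R'_cellular glass = ln(0.110/0.0949)/(2πk) = 0.1477/(2π·0.0593) = 0.3963 m·K/W
  R'_phenolic foam = ln(0.152/0.110)/(2πk) = 0.3234/(2π·0.0210) = 2.451 m·K/W
ΣR = 0.002108 + 3.287 + 0.3963 + 2.451 = 6.136 m·K/W
Q' = ΔT/ΣR = (-175 °C − 25 °C)/6.136 = -32.6 W/m
(Negative Q' ⇒ heat flows inward; heat gain = 32.6 W/m.)

Q' = 32.6 W/m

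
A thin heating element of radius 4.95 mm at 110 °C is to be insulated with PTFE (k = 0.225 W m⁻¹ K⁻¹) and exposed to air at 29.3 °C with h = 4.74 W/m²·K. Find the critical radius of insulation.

r_cr = 4.75 cm

For a cylinder, r_cr = k_ins/h = 0.225/4.74 = 0.0475 m = 4.75 cm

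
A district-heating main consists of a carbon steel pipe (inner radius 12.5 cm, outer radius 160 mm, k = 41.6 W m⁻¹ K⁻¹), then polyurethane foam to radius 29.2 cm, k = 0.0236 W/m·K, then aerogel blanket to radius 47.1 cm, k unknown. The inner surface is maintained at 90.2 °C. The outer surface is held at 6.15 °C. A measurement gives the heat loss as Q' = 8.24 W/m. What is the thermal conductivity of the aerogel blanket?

ΣR = ΔT/Q' = |90.2 − 6.15|/8.24 = 10.20 m·K/W
Known resistances:
  R'_carbon steel = ln(0.160/0.125)/(2πk) = 0.2469/(2π·41.6) = 9.444×10^-4 m·K/W
  R'_polyurethane foam = ln(0.292/0.160)/(2πk) = 0.6016/(2π·0.0236) = 4.057 m·K/W
R_aerogel blanket = ΣR − ΣR_known = 10.20 − 4.058 = 6.142 m·K/W
ln(r₂/r₁)/(2πk) = 6.142 ⇒ k = 0.4781/(2π·6.142) = 0.0124 W/m·K

k = 0.0124 W/m·K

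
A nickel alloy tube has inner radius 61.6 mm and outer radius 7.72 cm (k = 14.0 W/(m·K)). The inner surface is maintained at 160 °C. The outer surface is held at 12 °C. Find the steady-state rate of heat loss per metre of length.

Q' = 57.7 kW/m

Q' = 2πk·ΔT/ln(r₂/r₁) = 2π × 14.0 × 148 / ln(0.0772/0.0616) = 57700 W/m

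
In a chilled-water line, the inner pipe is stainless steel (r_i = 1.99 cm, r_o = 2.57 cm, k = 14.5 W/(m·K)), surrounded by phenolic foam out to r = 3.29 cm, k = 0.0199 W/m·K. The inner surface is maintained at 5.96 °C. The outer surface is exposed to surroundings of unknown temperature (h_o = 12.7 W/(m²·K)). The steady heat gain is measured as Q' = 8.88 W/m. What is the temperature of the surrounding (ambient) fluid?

Sum the resistances:
  R'_stainless steel = ln(0.0257/0.0199)/(2πk) = 0.2558/(2π·14.5) = 0.002807 m·K/W
  R'_phenolic foam = ln(0.0329/0.0257)/(2πk) = 0.2470/(2π·0.0199) = 1.975 m·K/W
  R'_conv,out = 1/(2πr h) = 1/(2π·0.0329·12.7) = 0.3809 m·K/W
ΣR = 2.359 m·K/W
ΔT = Q'·ΣR = 8.88 × 2.359 = 20.95 K
Heat flows inward, so T_out = T_in + ΔT = 5.96 + 20.95 = 26.9 °C

T_out = 26.9 °C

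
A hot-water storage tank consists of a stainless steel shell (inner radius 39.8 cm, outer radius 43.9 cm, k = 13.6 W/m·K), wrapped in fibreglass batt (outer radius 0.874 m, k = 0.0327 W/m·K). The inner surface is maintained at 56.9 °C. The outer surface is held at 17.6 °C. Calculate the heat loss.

Q = 14.2 W

Series thermal resistances, inner to outer:
  R_stainless steel = (1/0.398 − 1/0.439)/(4πk) = 0.2347/(4π·13.6) = 0.001373 K/W
  R_fibreglass batt = (1/0.439 − 1/0.874)/(4πk) = 1.134/(4π·0.0327) = 2.759 K/W
ΣR = 0.001373 + 2.759 = 2.760 K/W
Q = ΔT/ΣR = (56.9 °C − 17.6 °C)/2.760 = 14.2 W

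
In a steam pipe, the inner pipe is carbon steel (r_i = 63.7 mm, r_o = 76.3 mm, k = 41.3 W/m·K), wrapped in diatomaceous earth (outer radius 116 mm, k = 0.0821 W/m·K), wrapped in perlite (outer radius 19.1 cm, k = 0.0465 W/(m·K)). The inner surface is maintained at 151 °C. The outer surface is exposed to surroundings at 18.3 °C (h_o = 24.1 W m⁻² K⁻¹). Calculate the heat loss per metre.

Resistance network (inner→outer):
  R'_carbon steel = ln(0.0763/0.0637)/(2πk) = 0.1805/(2π·41.3) = 6.955×10^-4 m·K/W
  R'_diatomaceous earth = ln(0.116/0.0763)/(2πk) = 0.4189/(2π·0.0821) = 0.8121 m·K/W
  R'_perlite = ln(0.191/0.116)/(2πk) = 0.4987/(2π·0.0465) = 1.707 m·K/W
  R'_conv,out = 1/(2πr h) = 1/(2π·0.191·24.1) = 0.03458 m·K/W
ΣR = 6.955×10^-4 + 0.8121 + 1.707 + 0.03458 = 2.554 m·K/W
Q' = ΔT/ΣR = (151 °C − 18.3 °C)/2.554 = 52.0 W/m

Q' = 52.0 W/m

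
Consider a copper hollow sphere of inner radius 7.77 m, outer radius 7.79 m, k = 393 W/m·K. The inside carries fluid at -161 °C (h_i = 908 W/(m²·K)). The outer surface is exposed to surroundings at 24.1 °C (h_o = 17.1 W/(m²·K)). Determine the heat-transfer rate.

Series thermal resistances, inner to outer:
  R_conv,in = 1/(4πr²h) = 1/(4π·7.77²·908) = 1.452×10^-6 K/W
  R_copper = (1/7.77 − 1/7.79)/(4πk) = 3.304×10^-4/(4π·393) = 6.691×10^-8 K/W
  R_conv,out = 1/(4πr²h) = 1/(4π·7.79²·17.1) = 7.669×10^-5 K/W
ΣR = 1.452×10^-6 + 6.691×10^-8 + 7.669×10^-5 = 7.821×10^-5 K/W
Q = ΔT/ΣR = (-161 °C − 24.1 °C)/7.821×10^-5 = -2.37×10^6 W
(Negative Q ⇒ heat flows inward; heat gain = 2.37×10^6 W.)

Q = 2.37×10^6 W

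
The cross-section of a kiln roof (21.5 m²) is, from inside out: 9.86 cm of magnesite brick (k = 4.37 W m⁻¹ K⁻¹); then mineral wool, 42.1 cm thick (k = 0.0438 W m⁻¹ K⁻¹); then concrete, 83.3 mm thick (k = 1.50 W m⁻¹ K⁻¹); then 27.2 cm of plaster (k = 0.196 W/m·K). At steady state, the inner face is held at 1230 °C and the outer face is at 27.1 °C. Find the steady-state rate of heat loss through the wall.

Series thermal resistances, inner to outer:
  R_magnesite brick = L/(kA) = 0.0986/(4.37·21.5) = 0.001049 K/W
  R_mineral wool = L/(kA) = 0.421/(0.0438·21.5) = 0.4471 K/W
  R_concrete = L/(kA) = 0.0833/(1.50·21.5) = 0.002583 K/W
  R_plaster = L/(kA) = 0.272/(0.196·21.5) = 0.06455 K/W
ΣR = 0.001049 + 0.4471 + 0.002583 + 0.06455 = 0.5153 K/W
Q = ΔT/ΣR = (1230 °C − 27.1 °C)/0.5153 = 2330 W

Q = 2.33 kW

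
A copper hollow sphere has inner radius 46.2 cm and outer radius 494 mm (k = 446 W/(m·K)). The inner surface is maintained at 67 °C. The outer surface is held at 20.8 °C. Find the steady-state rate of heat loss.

Q = 4πk·ΔT/(1/r₁ − 1/r₂) = 4π × 446 × 46.2 / (1/0.462 − 1/0.494) = 1.85×10^6 W

Q = 1.85×10^6 W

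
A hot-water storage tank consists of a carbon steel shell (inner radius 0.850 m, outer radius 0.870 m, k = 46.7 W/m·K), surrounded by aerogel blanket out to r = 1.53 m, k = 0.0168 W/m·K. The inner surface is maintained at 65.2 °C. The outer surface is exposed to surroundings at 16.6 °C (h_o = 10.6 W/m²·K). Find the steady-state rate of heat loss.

Series thermal resistances, inner to outer:
  R_carbon steel = (1/0.850 − 1/0.870)/(4πk) = 0.02705/(4π·46.7) = 4.609×10^-5 K/W
  R_aerogel blanket = (1/0.870 − 1/1.53)/(4πk) = 0.4958/(4π·0.0168) = 2.349 K/W
  R_conv,out = 1/(4πr²h) = 1/(4π·1.53²·10.6) = 0.003207 K/W
ΣR = 4.609×10^-5 + 2.349 + 0.003207 = 2.352 K/W
Q = ΔT/ΣR = (65.2 °C − 16.6 °C)/2.352 = 20.7 W

Q = 20.7 W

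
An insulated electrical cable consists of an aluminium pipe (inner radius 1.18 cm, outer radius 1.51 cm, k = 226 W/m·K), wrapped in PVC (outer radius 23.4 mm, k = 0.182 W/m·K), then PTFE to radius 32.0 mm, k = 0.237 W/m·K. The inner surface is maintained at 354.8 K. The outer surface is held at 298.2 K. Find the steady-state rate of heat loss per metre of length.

Q' = 95.4 W/m

Series thermal resistances, inner to outer:
  R'_aluminium = ln(0.0151/0.0118)/(2πk) = 0.2466/(2π·226) = 1.737×10^-4 m·K/W
  R'_PVC = ln(0.0234/0.0151)/(2πk) = 0.4380/(2π·0.182) = 0.3831 m·K/W
  R'_PTFE = ln(0.0320/0.0234)/(2πk) = 0.3130/(2π·0.237) = 0.2102 m·K/W
ΣR = 1.737×10^-4 + 0.3831 + 0.2102 = 0.5935 m·K/W
Q' = ΔT/ΣR = (354.8 K − 298.2 K)/0.5935 = 95.4 W/m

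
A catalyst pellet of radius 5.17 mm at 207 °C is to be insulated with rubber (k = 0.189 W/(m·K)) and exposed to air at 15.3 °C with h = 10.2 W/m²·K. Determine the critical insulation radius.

r_cr = 3.71 cm

For a sphere, r_cr = 2k_ins/h = 2·0.189/10.2 = 0.0371 m = 3.71 cm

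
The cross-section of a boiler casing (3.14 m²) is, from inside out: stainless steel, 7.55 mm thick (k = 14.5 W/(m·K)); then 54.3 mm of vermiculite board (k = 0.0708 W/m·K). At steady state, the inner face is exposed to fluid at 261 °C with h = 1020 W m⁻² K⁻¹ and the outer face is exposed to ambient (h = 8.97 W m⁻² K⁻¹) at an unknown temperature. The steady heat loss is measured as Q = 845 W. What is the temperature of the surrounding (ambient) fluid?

Sum the resistances:
  R_conv,in = 1/(hA) = 1/(1020·3.14) = 3.122×10^-4 K/W
  R_stainless steel = L/(kA) = 0.00755/(14.5·3.14) = 1.658×10^-4 K/W
  R_vermiculite board = L/(kA) = 0.0543/(0.0708·3.14) = 0.2443 K/W
  R_conv,out = 1/(hA) = 1/(8.97·3.14) = 0.03550 K/W
ΣR = 0.2802 K/W
ΔT = Q·ΣR = 845 × 0.2802 = 236.8 K
Heat flows outward, so T_out = T_in − ΔT = 261 − 236.8 = 24.2 °C

T_out = 24.2 °C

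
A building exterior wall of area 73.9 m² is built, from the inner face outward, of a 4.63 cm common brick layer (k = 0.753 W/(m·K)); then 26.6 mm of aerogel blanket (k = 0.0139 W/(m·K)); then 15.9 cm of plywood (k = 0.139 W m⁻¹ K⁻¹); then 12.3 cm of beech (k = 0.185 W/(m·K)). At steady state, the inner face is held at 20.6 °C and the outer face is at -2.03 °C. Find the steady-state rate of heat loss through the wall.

Q = 442 W

Resistance network (inner→outer):
  R_common brick = L/(kA) = 0.0463/(0.753·73.9) = 8.320×10^-4 K/W
  R_aerogel blanket = L/(kA) = 0.0266/(0.0139·73.9) = 0.02590 K/W
  R_plywood = L/(kA) = 0.159/(0.139·73.9) = 0.01548 K/W
  R_beech = L/(kA) = 0.123/(0.185·73.9) = 0.008997 K/W
ΣR = 8.320×10^-4 + 0.02590 + 0.01548 + 0.008997 = 0.05121 K/W
Q = ΔT/ΣR = (20.6 °C − -2.03 °C)/0.05121 = 442 W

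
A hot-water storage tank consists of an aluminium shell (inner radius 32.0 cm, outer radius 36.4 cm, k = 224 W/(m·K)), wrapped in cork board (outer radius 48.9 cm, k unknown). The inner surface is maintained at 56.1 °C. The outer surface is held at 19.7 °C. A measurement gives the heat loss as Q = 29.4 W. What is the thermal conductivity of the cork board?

ΣR = ΔT/Q = |56.1 − 19.7|/29.4 = 1.238 K/W
Known resistances:
  R_aluminium = (1/0.320 − 1/0.364)/(4πk) = 0.3777/(4π·224) = 1.342×10^-4 K/W
R_cork board = ΣR − ΣR_known = 1.238 − 1.342×10^-4 = 1.238 K/W
(1/r₁−1/r₂)/(4πk) = 1.238 ⇒ k = 0.7023/(4π·1.238) = 0.0451 W/m·K

k = 0.0451 W/m·K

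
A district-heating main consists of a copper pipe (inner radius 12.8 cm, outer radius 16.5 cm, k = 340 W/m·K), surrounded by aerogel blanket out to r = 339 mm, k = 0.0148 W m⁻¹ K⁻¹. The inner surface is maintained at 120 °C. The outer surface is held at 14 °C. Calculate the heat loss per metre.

Q' = 13.7 W/m

Resistance network (inner→outer):
  R'_copper = ln(0.165/0.128)/(2πk) = 0.2539/(2π·340) = 1.189×10^-4 m·K/W
  R'_aerogel blanket = ln(0.339/0.165)/(2πk) = 0.7201/(2π·0.0148) = 7.743 m·K/W
ΣR = 1.189×10^-4 + 7.743 = 7.743 m·K/W
Q' = ΔT/ΣR = (120 °C − 14 °C)/7.743 = 13.7 W/m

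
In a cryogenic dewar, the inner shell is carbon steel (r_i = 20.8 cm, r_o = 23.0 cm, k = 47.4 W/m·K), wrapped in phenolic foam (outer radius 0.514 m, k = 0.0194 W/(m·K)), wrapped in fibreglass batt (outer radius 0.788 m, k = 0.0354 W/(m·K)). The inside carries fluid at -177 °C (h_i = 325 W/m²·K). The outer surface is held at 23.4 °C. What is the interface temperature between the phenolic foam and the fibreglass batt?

T = -3.4 °C

Treat each layer as a resistance in series:
  R_conv,in = 1/(4πr²h) = 1/(4π·0.208²·325) = 0.005660 K/W
  R_carbon steel = (1/0.208 − 1/0.230)/(4πk) = 0.4599/(4π·47.4) = 7.720×10^-4 K/W
  R_phenolic foam = (1/0.230 − 1/0.514)/(4πk) = 2.402/(4π·0.0194) = 9.854 K/W
  R_fibreglass batt = (1/0.514 − 1/0.788)/(4πk) = 0.6765/(4π·0.0354) = 1.521 K/W
ΣR = 0.005660 + 7.720×10^-4 + 9.854 + 1.521 = 11.38 K/W
Q = ΔT/ΣR = (-177 °C − 23.4 °C)/11.38 = -17.61 W
From the inner boundary to the phenolic foam/fibreglass batt interface, ΣR_partial = 9.860 K/W.
T_interface = T_in − Q·ΣR_partial = -177 °C − (-17.61)(9.860) = -3.4 °C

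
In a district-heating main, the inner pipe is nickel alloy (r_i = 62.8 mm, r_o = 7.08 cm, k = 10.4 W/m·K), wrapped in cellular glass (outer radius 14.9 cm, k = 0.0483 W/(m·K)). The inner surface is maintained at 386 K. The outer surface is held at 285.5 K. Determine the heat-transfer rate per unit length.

Series thermal resistances, inner to outer:
  R'_nickel alloy = ln(0.0708/0.0628)/(2πk) = 0.1199/(2π·10.4) = 0.001835 m·K/W
  R'_cellular glass = ln(0.149/0.0708)/(2πk) = 0.7441/(2π·0.0483) = 2.452 m·K/W
ΣR = 0.001835 + 2.452 = 2.454 m·K/W
Q' = ΔT/ΣR = (386 K − 285.5 K)/2.454 = 41.0 W/m

Q' = 41.0 W/m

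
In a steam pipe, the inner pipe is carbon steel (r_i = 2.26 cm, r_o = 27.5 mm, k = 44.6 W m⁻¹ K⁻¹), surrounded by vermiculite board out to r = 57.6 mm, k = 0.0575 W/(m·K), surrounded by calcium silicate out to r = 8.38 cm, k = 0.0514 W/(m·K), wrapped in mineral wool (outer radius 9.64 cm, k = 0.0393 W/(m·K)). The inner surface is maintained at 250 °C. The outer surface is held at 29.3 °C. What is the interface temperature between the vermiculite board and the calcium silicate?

Resistance network (inner→outer):
  R'_carbon steel = ln(0.0275/0.0226)/(2πk) = 0.1962/(2π·44.6) = 7.003×10^-4 m·K/W
  R'_vermiculite board = ln(0.0576/0.0275)/(2πk) = 0.7393/(2π·0.0575) = 2.046 m·K/W
  R'_calcium silicate = ln(0.0838/0.0576)/(2πk) = 0.3749/(2π·0.0514) = 1.161 m·K/W
  R'_mineral wool = ln(0.0964/0.0838)/(2πk) = 0.1401/(2π·0.0393) = 0.5673 m·K/W
ΣR = 7.003×10^-4 + 2.046 + 1.161 + 0.5673 = 3.775 m·K/W
Q' = ΔT/ΣR = (250 °C − 29.3 °C)/3.775 = 58.46 W/m
From the inner boundary to the vermiculite board/calcium silicate interface, ΣR_partial = 2.047 m·K/W.
T_interface = T_in − Q'·ΣR_partial = 250 °C − (58.46)(2.047) = 130 °C

T = 130 °C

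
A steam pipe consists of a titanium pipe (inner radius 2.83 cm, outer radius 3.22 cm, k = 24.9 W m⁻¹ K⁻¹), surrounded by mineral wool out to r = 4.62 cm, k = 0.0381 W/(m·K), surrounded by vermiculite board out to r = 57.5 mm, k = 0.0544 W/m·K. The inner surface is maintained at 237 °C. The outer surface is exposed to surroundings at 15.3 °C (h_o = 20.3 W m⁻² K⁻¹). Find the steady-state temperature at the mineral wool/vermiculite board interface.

T = 90.6 °C

Resistance network (inner→outer):
  R'_titanium = ln(0.0322/0.0283)/(2πk) = 0.1291/(2π·24.9) = 8.252×10^-4 m·K/W
  R'_mineral wool = ln(0.0462/0.0322)/(2πk) = 0.3610/(2π·0.0381) = 1.508 m·K/W
  R'_vermiculite board = ln(0.0575/0.0462)/(2πk) = 0.2188/(2π·0.0544) = 0.6401 m·K/W
  R'_conv,out = 1/(2πr h) = 1/(2π·0.0575·20.3) = 0.1364 m·K/W
ΣR = 8.252×10^-4 + 1.508 + 0.6401 + 0.1364 = 2.285 m·K/W
Q' = ΔT/ΣR = (237 °C − 15.3 °C)/2.285 = 97.02 W/m
From the inner boundary to the mineral wool/vermiculite board interface, ΣR_partial = 1.509 m·K/W.
T_interface = T_in − Q'·ΣR_partial = 237 °C − (97.02)(1.509) = 90.6 °C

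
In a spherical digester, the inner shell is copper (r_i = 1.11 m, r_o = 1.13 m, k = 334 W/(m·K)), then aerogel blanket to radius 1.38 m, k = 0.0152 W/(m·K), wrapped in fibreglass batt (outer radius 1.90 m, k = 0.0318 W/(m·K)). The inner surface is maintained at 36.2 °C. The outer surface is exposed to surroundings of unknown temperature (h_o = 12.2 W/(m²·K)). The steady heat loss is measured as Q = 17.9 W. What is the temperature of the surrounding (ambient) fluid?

Series resistances:
  R_copper = (1/1.11 − 1/1.13)/(4πk) = 0.01595/(4π·334) = 3.799×10^-6 K/W
  R_aerogel blanket = (1/1.13 − 1/1.38)/(4πk) = 0.1603/(4π·0.0152) = 0.8393 K/W
  R_fibreglass batt = (1/1.38 − 1/1.90)/(4πk) = 0.1983/(4π·0.0318) = 0.4963 K/W
  R_conv,out = 1/(4πr²h) = 1/(4π·1.90²·12.2) = 0.001807 K/W
ΣR = 1.337 K/W
ΔT = Q·ΣR = 17.9 × 1.337 = 23.93 K
Heat flows outward, so T_out = T_in − ΔT = 36.2 − 23.93 = 12.3 °C

T_out = 12.3 °C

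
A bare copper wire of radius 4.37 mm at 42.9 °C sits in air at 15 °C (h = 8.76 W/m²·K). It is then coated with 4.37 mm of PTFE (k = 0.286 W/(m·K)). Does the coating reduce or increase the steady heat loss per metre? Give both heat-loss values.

Critical radius for a cylinder: r_cr = k/h = 0.0326 m = 3.26 cm.
Outer radius after coating: r₂ = 0.00437 + 0.00437 = 0.00874 m.
Since r₁ < r_cr and r₂ ≤ r_cr, the coating moves toward the maximum at r_cr — heat loss rises.
Bare: R = 1/(2πr₁h) = 4.158 m·K/W; Q = 27.9/4.158 = 6.71 W/m.
Coated: R = R_cond + R_conv = 2.464 m·K/W; Q = 27.9/2.464 = 11.3 W/m.

increases: 6.71 → 11.3 W/m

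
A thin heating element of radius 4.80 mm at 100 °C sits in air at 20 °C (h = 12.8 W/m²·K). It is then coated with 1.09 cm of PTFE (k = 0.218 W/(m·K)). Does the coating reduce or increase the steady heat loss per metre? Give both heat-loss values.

Critical radius for a cylinder: r_cr = k/h = 0.0170 m = 1.70 cm.
Outer radius after coating: r₂ = 0.00480 + 0.0109 = 0.01570 m.
Since r₁ < r_cr and r₂ ≤ r_cr, the coating moves toward the maximum at r_cr — heat loss rises.
Bare: R = 1/(2πr₁h) = 2.590 m·K/W; Q = 80/2.590 = 30.9 W/m.
Coated: R = R_cond + R_conv = 1.657 m·K/W; Q = 80/1.657 = 48.3 W/m.

increases: 30.9 → 48.3 W/m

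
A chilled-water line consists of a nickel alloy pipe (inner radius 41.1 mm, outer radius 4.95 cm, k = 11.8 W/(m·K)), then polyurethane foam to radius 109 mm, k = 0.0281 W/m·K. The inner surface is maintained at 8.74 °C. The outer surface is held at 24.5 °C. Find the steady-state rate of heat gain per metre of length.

Q' = 3.52 W/m

Series thermal resistances, inner to outer:
  R'_nickel alloy = ln(0.0495/0.0411)/(2πk) = 0.1860/(2π·11.8) = 0.002508 m·K/W
  R'_polyurethane foam = ln(0.109/0.0495)/(2πk) = 0.7894/(2π·0.0281) = 4.471 m·K/W
ΣR = 0.002508 + 4.471 = 4.474 m·K/W
Q' = ΔT/ΣR = (8.74 °C − 24.5 °C)/4.474 = -3.52 W/m
(Negative Q' ⇒ heat flows inward; heat gain = 3.52 W/m.)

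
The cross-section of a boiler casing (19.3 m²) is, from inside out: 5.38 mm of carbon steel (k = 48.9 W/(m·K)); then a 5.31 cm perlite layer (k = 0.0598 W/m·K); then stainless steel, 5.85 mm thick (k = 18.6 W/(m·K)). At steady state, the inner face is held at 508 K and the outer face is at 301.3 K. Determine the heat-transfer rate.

Q = 4490 W

Series thermal resistances, inner to outer:
  R_carbon steel = L/(kA) = 0.00538/(48.9·19.3) = 5.701×10^-6 K/W
  R_perlite = L/(kA) = 0.0531/(0.0598·19.3) = 0.04601 K/W
  R_stainless steel = L/(kA) = 0.00585/(18.6·19.3) = 1.630×10^-5 K/W
ΣR = 5.701×10^-6 + 0.04601 + 1.630×10^-5 = 0.04603 K/W
Q = ΔT/ΣR = (508 K − 301.3 K)/0.04603 = 4490 W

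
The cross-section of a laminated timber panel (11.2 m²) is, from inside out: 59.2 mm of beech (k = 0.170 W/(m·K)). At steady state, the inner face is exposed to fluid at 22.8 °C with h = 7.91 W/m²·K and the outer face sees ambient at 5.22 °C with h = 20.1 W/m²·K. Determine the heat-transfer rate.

Q = 375 W

Series thermal resistances, inner to outer:
  R_conv,in = 1/(hA) = 1/(7.91·11.2) = 0.01129 K/W
  R_beech = L/(kA) = 0.0592/(0.170·11.2) = 0.03109 K/W
  R_conv,out = 1/(hA) = 1/(20.1·11.2) = 0.004442 K/W
ΣR = 0.01129 + 0.03109 + 0.004442 = 0.04682 K/W
Q = ΔT/ΣR = (22.8 °C − 5.22 °C)/0.04682 = 375 W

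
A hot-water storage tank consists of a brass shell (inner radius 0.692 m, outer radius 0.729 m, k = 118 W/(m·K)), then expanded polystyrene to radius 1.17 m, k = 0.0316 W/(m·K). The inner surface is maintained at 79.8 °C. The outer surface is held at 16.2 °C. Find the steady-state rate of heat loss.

Resistance network (inner→outer):
  R_brass = (1/0.692 − 1/0.729)/(4πk) = 0.07334/(4π·118) = 4.946×10^-5 K/W
  R_expanded polystyrene = (1/0.729 − 1/1.17)/(4πk) = 0.5170/(4π·0.0316) = 1.302 K/W
ΣR = 4.946×10^-5 + 1.302 = 1.302 K/W
Q = ΔT/ΣR = (79.8 °C − 16.2 °C)/1.302 = 48.8 W

Q = 48.8 W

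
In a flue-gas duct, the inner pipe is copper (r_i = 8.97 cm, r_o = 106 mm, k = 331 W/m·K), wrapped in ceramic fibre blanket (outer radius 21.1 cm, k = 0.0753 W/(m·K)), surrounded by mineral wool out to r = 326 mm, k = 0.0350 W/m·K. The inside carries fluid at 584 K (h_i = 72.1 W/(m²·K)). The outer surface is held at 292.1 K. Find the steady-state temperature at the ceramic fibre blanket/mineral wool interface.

T = 459 K

Resistance network (inner→outer):
  R'_conv,in = 1/(2πr h) = 1/(2π·0.0897·72.1) = 0.02461 m·K/W
  R'_copper = ln(0.106/0.0897)/(2πk) = 0.1670/(2π·331) = 8.028×10^-5 m·K/W
  R'_ceramic fibre blanket = ln(0.211/0.106)/(2πk) = 0.6884/(2π·0.0753) = 1.455 m·K/W
  R'_mineral wool = ln(0.326/0.211)/(2πk) = 0.4350/(2π·0.0350) = 1.978 m·K/W
ΣR = 0.02461 + 8.028×10^-5 + 1.455 + 1.978 = 3.458 m·K/W
Q' = ΔT/ΣR = (584 K − 292.1 K)/3.458 = 84.41 W/m
From the inner boundary to the ceramic fibre blanket/mineral wool interface, ΣR_partial = 1.480 m·K/W.
T_interface = T_in − Q'·ΣR_partial = 584 K − (84.41)(1.480) = 459 K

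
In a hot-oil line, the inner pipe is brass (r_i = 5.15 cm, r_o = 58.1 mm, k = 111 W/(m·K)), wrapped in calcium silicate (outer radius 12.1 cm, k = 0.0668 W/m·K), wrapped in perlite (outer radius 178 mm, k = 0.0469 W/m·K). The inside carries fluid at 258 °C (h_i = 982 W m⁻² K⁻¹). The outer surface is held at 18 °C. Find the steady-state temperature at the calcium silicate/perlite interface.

Series thermal resistances, inner to outer:
  R'_conv,in = 1/(2πr h) = 1/(2π·0.0515·982) = 0.003147 m·K/W
  R'_brass = ln(0.0581/0.0515)/(2πk) = 0.1206/(2π·111) = 1.729×10^-4 m·K/W
  R'_calcium silicate = ln(0.121/0.0581)/(2πk) = 0.7336/(2π·0.0668) = 1.748 m·K/W
  R'_perlite = ln(0.178/0.121)/(2πk) = 0.3860/(2π·0.0469) = 1.310 m·K/W
ΣR = 0.003147 + 1.729×10^-4 + 1.748 + 1.310 = 3.061 m·K/W
Q' = ΔT/ΣR = (258 °C − 18 °C)/3.061 = 78.41 W/m
From the inner boundary to the calcium silicate/perlite interface, ΣR_partial = 1.751 m·K/W.
T_interface = T_in − Q'·ΣR_partial = 258 °C − (78.41)(1.751) = 121 °C

T = 121 °C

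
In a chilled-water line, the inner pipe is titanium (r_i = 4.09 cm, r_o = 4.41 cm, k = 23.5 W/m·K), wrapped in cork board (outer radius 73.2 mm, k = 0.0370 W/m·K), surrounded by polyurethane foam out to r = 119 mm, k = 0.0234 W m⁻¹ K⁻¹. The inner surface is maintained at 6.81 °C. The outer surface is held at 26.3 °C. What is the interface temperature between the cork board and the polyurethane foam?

Treat each layer as a resistance in series:
  R'_titanium = ln(0.0441/0.0409)/(2πk) = 0.07533/(2π·23.5) = 5.102×10^-4 m·K/W
  R'_cork board = ln(0.0732/0.0441)/(2πk) = 0.5067/(2π·0.0370) = 2.180 m·K/W
  R'_polyurethane foam = ln(0.119/0.0732)/(2πk) = 0.4859/(2π·0.0234) = 3.305 m·K/W
ΣR = 5.102×10^-4 + 2.180 + 3.305 = 5.486 m·K/W
Q' = ΔT/ΣR = (6.81 °C − 26.3 °C)/5.486 = -3.553 W/m
From the inner boundary to the cork board/polyurethane foam interface, ΣR_partial = 2.181 m·K/W.
T_interface = T_in − Q'·ΣR_partial = 6.81 °C − (-3.553)(2.181) = 14.6 °C

T = 14.6 °C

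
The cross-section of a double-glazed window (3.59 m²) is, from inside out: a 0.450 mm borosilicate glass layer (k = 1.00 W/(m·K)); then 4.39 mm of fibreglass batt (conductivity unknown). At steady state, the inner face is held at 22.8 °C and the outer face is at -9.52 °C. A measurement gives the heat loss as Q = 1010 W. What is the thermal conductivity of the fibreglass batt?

ΣR = ΔT/Q = |22.8 − -9.52|/1010 = 0.03200 K/W
Known resistances:
  R_borosilicate glass = L/(kA) = 4.50×10^-4/(1.00·3.59) = 1.253×10^-4 K/W
R_fibreglass batt = ΣR − ΣR_known = 0.03200 − 1.253×10^-4 = 0.03187 K/W
L/(kA) = 0.03187 ⇒ k = 0.00439/(0.03187·3.59) = 0.0384 W/m·K

k = 0.0384 W/m·K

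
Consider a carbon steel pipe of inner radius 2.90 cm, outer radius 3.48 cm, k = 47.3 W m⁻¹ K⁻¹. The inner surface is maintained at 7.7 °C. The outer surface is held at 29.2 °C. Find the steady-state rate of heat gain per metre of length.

Q' = 35.0 kW/m

Q' = 2πk·ΔT/ln(r₂/r₁) = 2π × 47.3 × 21.5 / ln(0.0348/0.0290) = 35000 W/m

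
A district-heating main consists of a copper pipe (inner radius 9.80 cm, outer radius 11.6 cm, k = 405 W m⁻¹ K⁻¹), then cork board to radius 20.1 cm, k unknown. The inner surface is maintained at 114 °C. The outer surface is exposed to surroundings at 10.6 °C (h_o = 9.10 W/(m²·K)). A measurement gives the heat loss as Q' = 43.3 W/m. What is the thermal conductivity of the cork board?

ΣR = ΔT/Q' = |114 − 10.6|/43.3 = 2.388 m·K/W
Known resistances:
  R'_copper = ln(0.116/0.0980)/(2πk) = 0.1686/(2π·405) = 6.626×10^-5 m·K/W
  R'_conv,out = 1/(2πr h) = 1/(2π·0.201·9.10) = 0.08701 m·K/W
R_cork board = ΣR − ΣR_known = 2.388 − 0.08708 = 2.301 m·K/W
ln(r₂/r₁)/(2πk) = 2.301 ⇒ k = 0.5497/(2π·2.301) = 0.0380 W/m·K

k = 0.0380 W/m·K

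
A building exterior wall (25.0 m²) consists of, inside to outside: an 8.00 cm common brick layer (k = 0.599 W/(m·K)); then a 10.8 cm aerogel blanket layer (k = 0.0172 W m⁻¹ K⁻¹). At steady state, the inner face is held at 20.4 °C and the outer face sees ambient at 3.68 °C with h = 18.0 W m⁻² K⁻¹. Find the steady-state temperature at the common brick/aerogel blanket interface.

T = 20.1 °C

Series thermal resistances, inner to outer:
  R_common brick = L/(kA) = 0.0800/(0.599·25.0) = 0.005342 K/W
  R_aerogel blanket = L/(kA) = 0.108/(0.0172·25.0) = 0.2512 K/W
  R_conv,out = 1/(hA) = 1/(18.0·25.0) = 0.002222 K/W
ΣR = 0.005342 + 0.2512 + 0.002222 = 0.2588 K/W
Q = ΔT/ΣR = (20.4 °C − 3.68 °C)/0.2588 = 64.61 W
From the inner boundary to the common brick/aerogel blanket interface, ΣR_partial = 0.005342 K/W.
T_interface = T_in − Q·ΣR_partial = 20.4 °C − (64.61)(0.005342) = 20.1 °C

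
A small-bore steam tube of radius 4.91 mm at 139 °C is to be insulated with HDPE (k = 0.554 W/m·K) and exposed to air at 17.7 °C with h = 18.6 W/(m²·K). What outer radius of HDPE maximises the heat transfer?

r_cr = 2.98 cm

For a cylinder, r_cr = k_ins/h = 0.554/18.6 = 0.0298 m = 2.98 cm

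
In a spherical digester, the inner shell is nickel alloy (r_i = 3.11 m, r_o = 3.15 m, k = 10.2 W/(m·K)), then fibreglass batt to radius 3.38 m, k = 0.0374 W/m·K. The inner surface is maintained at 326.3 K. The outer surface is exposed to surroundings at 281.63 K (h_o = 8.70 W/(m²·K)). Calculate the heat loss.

Q = 955 W

Treat each layer as a resistance in series:
  R_nickel alloy = (1/3.11 − 1/3.15)/(4πk) = 0.004083/(4π·10.2) = 3.186×10^-5 K/W
  R_fibreglass batt = (1/3.15 − 1/3.38)/(4πk) = 0.02160/(4π·0.0374) = 0.04596 K/W
  R_conv,out = 1/(4πr²h) = 1/(4π·3.38²·8.70) = 8.006×10^-4 K/W
ΣR = 3.186×10^-5 + 0.04596 + 8.006×10^-4 = 0.04679 K/W
Q = ΔT/ΣR = (326.3 K − 281.63 K)/0.04679 = 955 W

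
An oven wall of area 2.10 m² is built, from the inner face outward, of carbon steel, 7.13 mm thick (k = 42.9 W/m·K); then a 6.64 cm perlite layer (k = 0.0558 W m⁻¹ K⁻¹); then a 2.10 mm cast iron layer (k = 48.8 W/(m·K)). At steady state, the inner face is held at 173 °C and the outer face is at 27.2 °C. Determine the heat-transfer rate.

Q = 257 W

Series thermal resistances, inner to outer:
  R_carbon steel = L/(kA) = 0.00713/(42.9·2.10) = 7.914×10^-5 K/W
  R_perlite = L/(kA) = 0.0664/(0.0558·2.10) = 0.5666 K/W
  R_cast iron = L/(kA) = 0.00210/(48.8·2.10) = 2.049×10^-5 K/W
ΣR = 7.914×10^-5 + 0.5666 + 2.049×10^-5 = 0.5667 K/W
Q = ΔT/ΣR = (173 °C − 27.2 °C)/0.5667 = 257 W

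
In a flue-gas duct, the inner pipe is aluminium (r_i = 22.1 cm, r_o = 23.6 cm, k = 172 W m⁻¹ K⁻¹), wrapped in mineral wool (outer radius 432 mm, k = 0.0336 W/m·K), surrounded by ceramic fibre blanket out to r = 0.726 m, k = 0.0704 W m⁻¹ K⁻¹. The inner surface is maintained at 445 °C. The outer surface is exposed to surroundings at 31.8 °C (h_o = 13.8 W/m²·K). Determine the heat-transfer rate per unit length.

Treat each layer as a resistance in series:
  R'_aluminium = ln(0.236/0.221)/(2πk) = 0.06567/(2π·172) = 6.076×10^-5 m·K/W
  R'_mineral wool = ln(0.432/0.236)/(2πk) = 0.6046/(2π·0.0336) = 2.864 m·K/W
  R'_ceramic fibre blanket = ln(0.726/0.432)/(2πk) = 0.5191/(2π·0.0704) = 1.174 m·K/W
  R'_conv,out = 1/(2πr h) = 1/(2π·0.726·13.8) = 0.01589 m·K/W
ΣR = 6.076×10^-5 + 2.864 + 1.174 + 0.01589 = 4.054 m·K/W
Q' = ΔT/ΣR = (445 °C − 31.8 °C)/4.054 = 102 W/m

Q' = 102 W/m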